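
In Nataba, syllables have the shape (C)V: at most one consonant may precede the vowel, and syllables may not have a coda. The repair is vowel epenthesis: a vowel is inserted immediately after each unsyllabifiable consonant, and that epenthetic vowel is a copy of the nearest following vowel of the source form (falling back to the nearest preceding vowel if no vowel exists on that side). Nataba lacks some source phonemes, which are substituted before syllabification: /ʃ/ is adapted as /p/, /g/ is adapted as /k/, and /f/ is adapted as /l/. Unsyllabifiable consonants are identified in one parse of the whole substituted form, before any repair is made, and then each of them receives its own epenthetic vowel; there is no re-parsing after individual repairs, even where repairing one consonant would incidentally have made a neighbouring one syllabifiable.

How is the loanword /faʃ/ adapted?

Substitution: /f/ → /l/, /ʃ/ → /p/, giving /lap/.
The consonants /p/ cannot be parsed into a legal (C)V syllable (no codas are permitted; onsets are limited to one consonant).
Inserting the epenthetic vowel yields /p/ → /pa/.

lapa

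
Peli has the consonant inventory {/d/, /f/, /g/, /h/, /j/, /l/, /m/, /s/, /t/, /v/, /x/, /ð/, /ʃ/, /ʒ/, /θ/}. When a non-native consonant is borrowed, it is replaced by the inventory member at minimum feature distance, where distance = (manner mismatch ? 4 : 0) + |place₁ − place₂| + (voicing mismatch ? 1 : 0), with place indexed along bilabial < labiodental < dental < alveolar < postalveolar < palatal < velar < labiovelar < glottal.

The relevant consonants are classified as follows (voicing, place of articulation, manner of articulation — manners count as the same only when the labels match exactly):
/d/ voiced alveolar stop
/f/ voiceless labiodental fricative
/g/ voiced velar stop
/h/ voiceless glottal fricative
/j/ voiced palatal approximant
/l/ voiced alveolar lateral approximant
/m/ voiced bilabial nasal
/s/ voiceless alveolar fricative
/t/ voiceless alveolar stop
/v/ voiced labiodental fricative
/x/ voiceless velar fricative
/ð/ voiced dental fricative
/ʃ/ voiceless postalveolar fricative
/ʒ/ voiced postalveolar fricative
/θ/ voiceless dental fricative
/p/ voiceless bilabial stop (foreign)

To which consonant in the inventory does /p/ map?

/t/ is closest: same manner (stop), place distance 3 (bilabial→alveolar), same voicing; total 3. Next closest is /d/ at distance 4.

t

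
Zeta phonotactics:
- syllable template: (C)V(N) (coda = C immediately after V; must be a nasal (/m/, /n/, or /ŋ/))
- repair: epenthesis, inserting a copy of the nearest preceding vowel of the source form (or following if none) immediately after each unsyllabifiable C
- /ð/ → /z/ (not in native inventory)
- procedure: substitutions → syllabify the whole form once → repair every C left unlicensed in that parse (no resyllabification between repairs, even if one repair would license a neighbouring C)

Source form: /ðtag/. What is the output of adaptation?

Substitution: /ð/ → /z/, giving /ztag/.
Under (C)V(N), the unsyllabifiable consonants are /z/, /g/ (only a nasal (/m/, /n/, or /ŋ/) is licensed in coda position; onsets are limited to one consonant).
Inserting the epenthetic vowel yields /z/ → /za/, /g/ → /ga/.

zataga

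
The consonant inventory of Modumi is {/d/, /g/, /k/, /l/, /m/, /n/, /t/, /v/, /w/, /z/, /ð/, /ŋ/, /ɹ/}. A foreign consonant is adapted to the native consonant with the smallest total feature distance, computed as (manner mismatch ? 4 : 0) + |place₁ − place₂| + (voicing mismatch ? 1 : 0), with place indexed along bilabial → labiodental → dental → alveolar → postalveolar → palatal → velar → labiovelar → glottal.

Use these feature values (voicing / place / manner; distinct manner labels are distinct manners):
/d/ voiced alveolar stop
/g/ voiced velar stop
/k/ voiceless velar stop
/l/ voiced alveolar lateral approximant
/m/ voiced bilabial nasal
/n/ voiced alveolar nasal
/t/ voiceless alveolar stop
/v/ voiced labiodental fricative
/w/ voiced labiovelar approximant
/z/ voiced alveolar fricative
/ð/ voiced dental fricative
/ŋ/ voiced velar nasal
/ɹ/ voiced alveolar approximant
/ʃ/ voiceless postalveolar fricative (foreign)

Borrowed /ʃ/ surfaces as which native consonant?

/z/ is closest: same manner (fricative), place distance 1 (postalveolar→alveolar), voicing differs (+1); total 2. Next closest is /ð/ at distance 3.

z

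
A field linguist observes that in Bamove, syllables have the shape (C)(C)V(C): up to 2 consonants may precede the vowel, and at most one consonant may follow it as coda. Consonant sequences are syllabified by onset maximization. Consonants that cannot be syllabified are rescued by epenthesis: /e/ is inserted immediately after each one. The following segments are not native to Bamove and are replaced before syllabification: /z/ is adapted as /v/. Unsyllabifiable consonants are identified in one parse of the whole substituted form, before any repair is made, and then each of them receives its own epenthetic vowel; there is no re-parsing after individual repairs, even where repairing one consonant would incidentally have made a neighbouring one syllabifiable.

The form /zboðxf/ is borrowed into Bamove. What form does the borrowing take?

Substitution: /z/ → /v/, giving /vboðxf/.
Syllabifying with onset maximization leaves /x/, /f/ stranded (at most one coda consonant is licensed; onsets may contain at most 2 consonants).
Inserting the epenthetic vowel yields /x/ → /xe/, /f/ → /fe/.

vboðxefe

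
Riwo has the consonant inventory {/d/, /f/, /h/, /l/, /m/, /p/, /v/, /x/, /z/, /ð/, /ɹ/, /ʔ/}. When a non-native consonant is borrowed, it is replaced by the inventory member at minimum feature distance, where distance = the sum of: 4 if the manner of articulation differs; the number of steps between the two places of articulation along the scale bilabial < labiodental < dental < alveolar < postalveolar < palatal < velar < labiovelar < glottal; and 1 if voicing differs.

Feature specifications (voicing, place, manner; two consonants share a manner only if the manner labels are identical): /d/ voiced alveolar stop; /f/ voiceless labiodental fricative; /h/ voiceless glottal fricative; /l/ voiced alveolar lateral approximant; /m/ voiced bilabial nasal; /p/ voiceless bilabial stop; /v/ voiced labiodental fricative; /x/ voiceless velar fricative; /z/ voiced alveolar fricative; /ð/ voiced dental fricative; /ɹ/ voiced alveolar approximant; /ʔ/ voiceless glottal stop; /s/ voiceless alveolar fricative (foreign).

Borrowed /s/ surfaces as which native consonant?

/z/ is closest: same manner (fricative), place distance 0 (alveolar→alveolar), voicing differs (+1); total 1. Next closest is /f/ at distance 2.

z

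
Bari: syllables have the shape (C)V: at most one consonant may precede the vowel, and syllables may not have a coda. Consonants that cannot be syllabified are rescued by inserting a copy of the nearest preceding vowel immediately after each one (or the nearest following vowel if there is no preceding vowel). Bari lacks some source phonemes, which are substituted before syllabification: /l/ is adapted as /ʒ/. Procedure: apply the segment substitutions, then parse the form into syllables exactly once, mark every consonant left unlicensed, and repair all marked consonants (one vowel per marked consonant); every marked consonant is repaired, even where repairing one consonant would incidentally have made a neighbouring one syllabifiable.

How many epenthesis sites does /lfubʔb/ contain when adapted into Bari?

After substitution the input is /ʒfubʔb/.
The unsyllabifiable consonants are /ʒ/, /b/, /ʔ/, /b/; each receives one epenthetic vowel.

4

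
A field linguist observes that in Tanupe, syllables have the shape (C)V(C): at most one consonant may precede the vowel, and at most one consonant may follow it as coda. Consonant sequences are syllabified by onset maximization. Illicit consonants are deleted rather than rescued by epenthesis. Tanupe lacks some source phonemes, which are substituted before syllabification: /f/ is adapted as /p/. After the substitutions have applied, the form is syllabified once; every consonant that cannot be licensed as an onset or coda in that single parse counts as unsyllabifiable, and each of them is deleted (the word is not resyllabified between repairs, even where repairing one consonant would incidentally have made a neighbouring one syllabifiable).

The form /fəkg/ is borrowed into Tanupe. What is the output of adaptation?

pək

Substitution: /f/ → /p/, giving /pəkg/.
Syllabifying with onset maximization leaves /g/ stranded (at most one coda consonant is licensed; onsets are limited to one consonant).
Each unlicensed consonant is deleted: /g/.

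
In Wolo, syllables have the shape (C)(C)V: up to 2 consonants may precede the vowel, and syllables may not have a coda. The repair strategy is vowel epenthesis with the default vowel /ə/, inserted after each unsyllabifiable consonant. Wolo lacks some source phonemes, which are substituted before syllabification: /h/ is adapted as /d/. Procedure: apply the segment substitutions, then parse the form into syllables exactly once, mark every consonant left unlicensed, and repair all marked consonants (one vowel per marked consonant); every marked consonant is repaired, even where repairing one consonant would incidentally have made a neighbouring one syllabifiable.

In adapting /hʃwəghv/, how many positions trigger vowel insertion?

4

After substitution the input is /dʃwəgdv/.
The unsyllabifiable consonants are /d/, /g/, /d/, /v/; each receives one epenthetic vowel.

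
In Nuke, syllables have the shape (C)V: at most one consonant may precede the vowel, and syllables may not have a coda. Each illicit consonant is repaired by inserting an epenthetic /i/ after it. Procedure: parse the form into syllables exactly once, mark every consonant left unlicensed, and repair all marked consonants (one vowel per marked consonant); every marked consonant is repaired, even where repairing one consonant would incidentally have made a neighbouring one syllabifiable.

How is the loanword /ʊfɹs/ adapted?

The consonants /f/, /ɹ/, /s/ cannot be parsed into a legal (C)V syllable (no codas are permitted; onsets are limited to one consonant).
Epenthesis after each stranded consonant: /f/ → /fi/, /ɹ/ → /ɹi/, /s/ → /si/.

ʊfiɹisi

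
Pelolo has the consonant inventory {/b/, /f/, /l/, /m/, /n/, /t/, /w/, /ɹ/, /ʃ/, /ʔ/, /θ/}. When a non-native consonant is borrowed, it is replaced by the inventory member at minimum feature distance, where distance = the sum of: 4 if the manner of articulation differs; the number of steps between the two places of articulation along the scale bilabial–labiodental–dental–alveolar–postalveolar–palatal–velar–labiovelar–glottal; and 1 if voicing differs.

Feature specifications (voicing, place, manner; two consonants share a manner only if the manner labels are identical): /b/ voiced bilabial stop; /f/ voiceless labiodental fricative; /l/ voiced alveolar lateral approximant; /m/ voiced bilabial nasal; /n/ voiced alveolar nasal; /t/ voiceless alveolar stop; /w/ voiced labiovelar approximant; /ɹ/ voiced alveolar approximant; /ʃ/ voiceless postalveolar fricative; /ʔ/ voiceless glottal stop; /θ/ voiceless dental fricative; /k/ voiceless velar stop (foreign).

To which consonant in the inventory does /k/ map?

/ʔ/ is closest: same manner (stop), place distance 2 (velar→glottal), same voicing; total 2. Next closest is /t/ at distance 3.

ʔ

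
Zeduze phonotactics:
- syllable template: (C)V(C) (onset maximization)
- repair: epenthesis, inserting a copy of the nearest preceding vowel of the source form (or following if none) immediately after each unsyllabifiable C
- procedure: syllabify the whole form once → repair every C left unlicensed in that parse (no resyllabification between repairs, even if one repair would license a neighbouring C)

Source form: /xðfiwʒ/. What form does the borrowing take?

xiðifiwʒi

The consonants /x/, /ð/, /ʒ/ cannot be parsed into a legal (C)V(C) syllable (at most one coda consonant is licensed; onsets are limited to one consonant).
Inserting the epenthetic vowel yields /x/ → /xi/, /ð/ → /ði/, /ʒ/ → /ʒi/.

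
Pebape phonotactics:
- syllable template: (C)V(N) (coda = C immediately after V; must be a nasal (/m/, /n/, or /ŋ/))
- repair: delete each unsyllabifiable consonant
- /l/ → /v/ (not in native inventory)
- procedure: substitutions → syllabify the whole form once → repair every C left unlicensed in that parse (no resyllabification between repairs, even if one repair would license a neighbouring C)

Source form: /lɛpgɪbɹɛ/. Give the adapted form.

vɛgɪɹɛ

Substitution: /l/ → /v/, giving /vɛpgɪbɹɛ/.
Under (C)V(N), the unsyllabifiable consonants are /p/, /b/ (only a nasal (/m/, /n/, or /ŋ/) is licensed in coda position; onsets are limited to one consonant).
Each unlicensed consonant is deleted: /p/, /b/.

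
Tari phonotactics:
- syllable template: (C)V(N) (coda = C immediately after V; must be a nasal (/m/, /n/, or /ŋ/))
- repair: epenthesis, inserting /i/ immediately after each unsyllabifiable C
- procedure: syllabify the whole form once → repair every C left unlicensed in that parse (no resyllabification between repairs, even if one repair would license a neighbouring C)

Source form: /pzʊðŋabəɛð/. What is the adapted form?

pizʊðiŋabəɛði

The consonants /p/, /ð/, /ð/ cannot be parsed into a legal (C)V(N) syllable (only a nasal (/m/, /n/, or /ŋ/) is licensed in coda position; onsets are limited to one consonant).
Epenthesis after each stranded consonant: /p/ → /pi/, /ð/ → /ði/, /ð/ → /ði/.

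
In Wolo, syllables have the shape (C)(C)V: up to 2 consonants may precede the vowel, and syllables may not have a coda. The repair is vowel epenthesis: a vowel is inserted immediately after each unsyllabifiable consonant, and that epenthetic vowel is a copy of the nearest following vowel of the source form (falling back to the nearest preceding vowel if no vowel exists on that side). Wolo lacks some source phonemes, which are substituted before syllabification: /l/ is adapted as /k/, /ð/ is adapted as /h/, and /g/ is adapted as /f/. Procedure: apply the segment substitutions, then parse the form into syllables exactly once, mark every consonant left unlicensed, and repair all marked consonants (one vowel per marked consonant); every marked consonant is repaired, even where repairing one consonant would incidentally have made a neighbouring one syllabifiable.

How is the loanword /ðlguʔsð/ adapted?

hukfuʔusuhu

Substitution: /ð/ → /h/, /l/ → /k/, /g/ → /f/, giving /hkfuʔsh/.
Under (C)(C)V, the unsyllabifiable consonants are /h/, /ʔ/, /s/, /h/ (no codas are permitted; onsets may contain at most 2 consonants).
Inserting the epenthetic vowel yields /h/ → /hu/, /ʔ/ → /ʔu/, /s/ → /su/, /h/ → /hu/.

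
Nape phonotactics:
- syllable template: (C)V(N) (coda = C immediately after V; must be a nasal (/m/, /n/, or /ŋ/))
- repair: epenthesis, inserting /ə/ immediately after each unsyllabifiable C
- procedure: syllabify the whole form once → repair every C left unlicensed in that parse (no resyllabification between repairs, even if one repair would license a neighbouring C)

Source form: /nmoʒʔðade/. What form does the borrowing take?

nəmoʒəʔəðade

Syllabifying with onset maximization leaves /n/, /ʒ/, /ʔ/ stranded (only a nasal (/m/, /n/, or /ŋ/) is licensed in coda position; onsets are limited to one consonant).
Each unlicensed consonant becomes the onset of a new syllable: /n/ → /nə/, /ʒ/ → /ʒə/, /ʔ/ → /ʔə/.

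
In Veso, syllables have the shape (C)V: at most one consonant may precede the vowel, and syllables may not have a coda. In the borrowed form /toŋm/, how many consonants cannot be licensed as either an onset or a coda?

2

The consonants /ŋ/, /m/ cannot be parsed into a legal (C)V syllable (no codas are permitted; onsets are limited to one consonant).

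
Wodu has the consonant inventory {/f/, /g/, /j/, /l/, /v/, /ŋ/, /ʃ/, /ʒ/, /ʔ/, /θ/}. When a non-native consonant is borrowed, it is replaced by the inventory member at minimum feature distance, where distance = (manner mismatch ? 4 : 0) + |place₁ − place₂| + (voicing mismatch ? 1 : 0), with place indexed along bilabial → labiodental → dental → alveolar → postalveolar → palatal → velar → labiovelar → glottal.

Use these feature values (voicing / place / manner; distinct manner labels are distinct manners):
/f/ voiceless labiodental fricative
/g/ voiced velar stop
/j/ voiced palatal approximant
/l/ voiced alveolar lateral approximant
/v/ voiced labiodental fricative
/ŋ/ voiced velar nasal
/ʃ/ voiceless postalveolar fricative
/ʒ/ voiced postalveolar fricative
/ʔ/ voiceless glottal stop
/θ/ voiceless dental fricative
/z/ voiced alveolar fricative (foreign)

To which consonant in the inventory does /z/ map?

ʒ

/ʒ/ is closest: same manner (fricative), place distance 1 (alveolar→postalveolar), same voicing; total 1. Next closest is /v/ at distance 2.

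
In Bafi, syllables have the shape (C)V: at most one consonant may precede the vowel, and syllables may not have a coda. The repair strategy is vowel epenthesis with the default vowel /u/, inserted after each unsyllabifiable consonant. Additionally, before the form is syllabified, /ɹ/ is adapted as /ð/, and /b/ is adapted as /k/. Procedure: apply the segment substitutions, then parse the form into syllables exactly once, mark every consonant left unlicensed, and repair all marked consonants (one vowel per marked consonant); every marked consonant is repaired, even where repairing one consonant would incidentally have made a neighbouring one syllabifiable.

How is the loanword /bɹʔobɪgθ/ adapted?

Substitution: /b/ → /k/, /ɹ/ → /ð/, giving /kðʔokɪgθ/.
Under (C)V, the unsyllabifiable consonants are /k/, /ð/, /g/, /θ/ (no codas are permitted; onsets are limited to one consonant).
Epenthesis after each stranded consonant: /k/ → /ku/, /ð/ → /ðu/, /g/ → /gu/, /θ/ → /θu/.

kuðuʔokɪguθu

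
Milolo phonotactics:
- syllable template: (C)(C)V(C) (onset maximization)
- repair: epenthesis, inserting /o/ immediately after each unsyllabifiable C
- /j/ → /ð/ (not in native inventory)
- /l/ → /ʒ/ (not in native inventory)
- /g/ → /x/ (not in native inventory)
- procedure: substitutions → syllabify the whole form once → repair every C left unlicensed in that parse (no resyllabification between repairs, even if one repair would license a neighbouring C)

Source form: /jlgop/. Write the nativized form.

Substitution: /j/ → /ð/, /l/ → /ʒ/, /g/ → /x/, giving /ðʒxop/.
Syllabifying with onset maximization leaves /ð/ stranded (at most one coda consonant is licensed; onsets may contain at most 2 consonants).
Inserting the epenthetic vowel yields /ð/ → /ðo/.

ðoʒxop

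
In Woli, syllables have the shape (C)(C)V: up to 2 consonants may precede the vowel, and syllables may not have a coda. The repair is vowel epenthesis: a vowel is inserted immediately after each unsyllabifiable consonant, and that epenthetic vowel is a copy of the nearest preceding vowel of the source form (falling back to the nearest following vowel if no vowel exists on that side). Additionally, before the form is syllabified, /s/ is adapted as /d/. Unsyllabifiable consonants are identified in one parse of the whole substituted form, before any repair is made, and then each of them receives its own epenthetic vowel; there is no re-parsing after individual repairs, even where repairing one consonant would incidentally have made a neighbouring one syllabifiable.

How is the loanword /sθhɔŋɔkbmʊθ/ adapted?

Substitution: /s/ → /d/, giving /dθhɔŋɔkbmʊθ/.
The consonants /d/, /k/, /θ/ cannot be parsed into a legal (C)(C)V syllable (no codas are permitted; onsets may contain at most 2 consonants).
Each unlicensed consonant becomes the onset of a new syllable: /d/ → /dɔ/, /k/ → /kɔ/, /θ/ → /θʊ/.

dɔθhɔŋɔkɔbmʊθʊ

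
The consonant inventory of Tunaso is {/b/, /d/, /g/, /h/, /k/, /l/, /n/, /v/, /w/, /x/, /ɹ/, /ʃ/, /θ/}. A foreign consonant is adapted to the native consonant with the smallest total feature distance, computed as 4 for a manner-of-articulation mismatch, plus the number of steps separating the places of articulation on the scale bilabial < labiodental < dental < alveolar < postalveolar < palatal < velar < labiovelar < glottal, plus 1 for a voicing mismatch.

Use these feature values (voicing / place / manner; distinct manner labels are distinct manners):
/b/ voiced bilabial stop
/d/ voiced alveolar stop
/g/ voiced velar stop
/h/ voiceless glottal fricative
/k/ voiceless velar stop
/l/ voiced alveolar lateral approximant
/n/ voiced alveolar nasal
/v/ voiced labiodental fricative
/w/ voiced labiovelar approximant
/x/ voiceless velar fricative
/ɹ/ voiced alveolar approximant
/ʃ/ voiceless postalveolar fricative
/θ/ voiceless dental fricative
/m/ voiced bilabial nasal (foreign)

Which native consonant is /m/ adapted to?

n

/n/ is closest: same manner (nasal), place distance 3 (bilabial→alveolar), same voicing; total 3. Next closest is /b/ at distance 4.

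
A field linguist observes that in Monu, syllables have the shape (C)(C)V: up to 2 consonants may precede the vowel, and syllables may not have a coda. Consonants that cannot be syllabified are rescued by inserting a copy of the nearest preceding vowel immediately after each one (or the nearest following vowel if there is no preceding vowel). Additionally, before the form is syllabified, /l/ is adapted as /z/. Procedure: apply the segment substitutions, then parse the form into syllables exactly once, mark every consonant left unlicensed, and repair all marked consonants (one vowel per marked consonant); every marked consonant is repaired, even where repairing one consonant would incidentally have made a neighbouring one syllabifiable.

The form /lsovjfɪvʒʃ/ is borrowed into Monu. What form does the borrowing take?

Substitution: /l/ → /z/, giving /zsovjfɪvʒʃ/.
The consonants /v/, /v/, /ʒ/, /ʃ/ cannot be parsed into a legal (C)(C)V syllable (no codas are permitted; onsets may contain at most 2 consonants).
Epenthesis after each stranded consonant: /v/ → /vo/, /v/ → /vɪ/, /ʒ/ → /ʒɪ/, /ʃ/ → /ʃɪ/.

zsovojfɪvɪʒɪʃɪ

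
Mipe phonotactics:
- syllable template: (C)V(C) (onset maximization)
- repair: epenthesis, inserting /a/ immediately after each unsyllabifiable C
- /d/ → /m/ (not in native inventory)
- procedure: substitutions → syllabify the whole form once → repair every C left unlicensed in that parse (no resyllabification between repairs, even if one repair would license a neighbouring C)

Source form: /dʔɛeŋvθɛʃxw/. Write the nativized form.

Substitution: /d/ → /m/, giving /mʔɛeŋvθɛʃxw/.
Under (C)V(C), the unsyllabifiable consonants are /m/, /v/, /x/, /w/ (at most one coda consonant is licensed; onsets are limited to one consonant).
Epenthesis after each stranded consonant: /m/ → /ma/, /v/ → /va/, /x/ → /xa/, /w/ → /wa/.

maʔɛeŋvaθɛʃxawa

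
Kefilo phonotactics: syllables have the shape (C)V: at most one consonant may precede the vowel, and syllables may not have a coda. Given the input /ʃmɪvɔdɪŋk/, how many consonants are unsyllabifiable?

3

Under (C)V, the unsyllabifiable consonants are /ʃ/, /ŋ/, /k/ (no codas are permitted; onsets are limited to one consonant).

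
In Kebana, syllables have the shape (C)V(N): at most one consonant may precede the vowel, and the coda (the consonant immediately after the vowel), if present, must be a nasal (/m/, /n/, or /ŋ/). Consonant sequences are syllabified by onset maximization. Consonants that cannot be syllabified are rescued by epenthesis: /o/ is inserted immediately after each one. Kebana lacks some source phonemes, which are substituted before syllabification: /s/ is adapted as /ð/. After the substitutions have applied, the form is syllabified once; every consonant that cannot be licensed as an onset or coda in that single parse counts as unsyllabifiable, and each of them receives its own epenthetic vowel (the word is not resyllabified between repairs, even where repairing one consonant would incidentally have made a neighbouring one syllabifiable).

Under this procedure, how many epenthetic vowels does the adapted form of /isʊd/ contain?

After substitution the input is /iðʊd/.
The unsyllabifiable consonants are /d/; each receives one epenthetic vowel.

1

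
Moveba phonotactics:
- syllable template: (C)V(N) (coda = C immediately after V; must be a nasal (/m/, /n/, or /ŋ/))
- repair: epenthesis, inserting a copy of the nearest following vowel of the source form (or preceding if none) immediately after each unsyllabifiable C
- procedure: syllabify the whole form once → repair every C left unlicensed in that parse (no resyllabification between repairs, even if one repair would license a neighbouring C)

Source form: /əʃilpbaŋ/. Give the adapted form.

Syllabifying with onset maximization leaves /l/, /p/ stranded (only a nasal (/m/, /n/, or /ŋ/) is licensed in coda position; onsets are limited to one consonant).
Each unlicensed consonant becomes the onset of a new syllable: /l/ → /la/, /p/ → /pa/.

əʃilapabaŋ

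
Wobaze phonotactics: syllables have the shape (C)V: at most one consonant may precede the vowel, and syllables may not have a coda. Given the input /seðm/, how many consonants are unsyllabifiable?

The consonants /ð/, /m/ cannot be parsed into a legal (C)V syllable (no codas are permitted; onsets are limited to one consonant).

2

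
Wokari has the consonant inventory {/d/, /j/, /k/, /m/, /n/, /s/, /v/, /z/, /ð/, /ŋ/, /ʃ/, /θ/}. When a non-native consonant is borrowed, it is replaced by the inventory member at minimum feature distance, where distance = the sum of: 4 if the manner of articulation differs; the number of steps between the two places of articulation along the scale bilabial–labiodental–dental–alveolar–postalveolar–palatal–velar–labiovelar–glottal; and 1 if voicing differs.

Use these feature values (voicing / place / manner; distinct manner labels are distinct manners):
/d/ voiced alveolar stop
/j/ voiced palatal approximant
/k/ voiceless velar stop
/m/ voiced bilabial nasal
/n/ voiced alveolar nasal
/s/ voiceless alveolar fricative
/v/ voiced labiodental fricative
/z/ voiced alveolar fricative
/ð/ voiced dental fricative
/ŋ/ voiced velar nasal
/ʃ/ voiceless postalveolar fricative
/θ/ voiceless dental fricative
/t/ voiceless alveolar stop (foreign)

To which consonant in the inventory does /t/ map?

d

/d/ is closest: same manner (stop), place distance 0 (alveolar→alveolar), voicing differs (+1); total 1. Next closest is /k/ at distance 3.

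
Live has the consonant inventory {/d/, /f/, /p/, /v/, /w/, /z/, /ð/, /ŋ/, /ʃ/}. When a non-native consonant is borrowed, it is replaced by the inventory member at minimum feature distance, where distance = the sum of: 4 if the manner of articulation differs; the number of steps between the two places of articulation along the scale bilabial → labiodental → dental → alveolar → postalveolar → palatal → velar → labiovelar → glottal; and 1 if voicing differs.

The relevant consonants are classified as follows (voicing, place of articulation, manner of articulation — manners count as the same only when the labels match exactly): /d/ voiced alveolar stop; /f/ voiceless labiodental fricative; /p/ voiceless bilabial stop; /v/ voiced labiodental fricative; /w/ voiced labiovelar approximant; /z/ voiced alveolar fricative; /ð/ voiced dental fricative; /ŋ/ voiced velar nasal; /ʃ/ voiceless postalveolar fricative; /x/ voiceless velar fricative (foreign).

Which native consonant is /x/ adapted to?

ʃ

/ʃ/ is closest: same manner (fricative), place distance 2 (velar→postalveolar), same voicing; total 2. Next closest is /z/ at distance 4.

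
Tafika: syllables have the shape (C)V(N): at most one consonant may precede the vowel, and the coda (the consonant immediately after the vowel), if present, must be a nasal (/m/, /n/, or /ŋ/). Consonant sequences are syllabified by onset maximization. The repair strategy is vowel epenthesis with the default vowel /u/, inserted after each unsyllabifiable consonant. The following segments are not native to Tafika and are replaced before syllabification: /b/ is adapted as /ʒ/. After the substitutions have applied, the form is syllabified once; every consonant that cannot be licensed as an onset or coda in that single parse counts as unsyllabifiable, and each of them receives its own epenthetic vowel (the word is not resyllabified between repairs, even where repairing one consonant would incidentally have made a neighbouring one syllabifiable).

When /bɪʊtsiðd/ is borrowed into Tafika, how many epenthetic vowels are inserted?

After substitution the input is /ʒɪʊtsiðd/.
The unsyllabifiable consonants are /t/, /ð/, /d/; each receives one epenthetic vowel.

3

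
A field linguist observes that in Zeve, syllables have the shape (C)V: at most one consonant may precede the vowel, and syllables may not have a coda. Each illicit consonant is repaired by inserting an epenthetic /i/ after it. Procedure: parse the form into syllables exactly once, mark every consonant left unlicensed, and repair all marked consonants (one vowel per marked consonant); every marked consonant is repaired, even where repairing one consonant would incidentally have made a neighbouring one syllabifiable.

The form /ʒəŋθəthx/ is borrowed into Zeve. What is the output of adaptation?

The consonants /ŋ/, /t/, /h/, /x/ cannot be parsed into a legal (C)V syllable (no codas are permitted; onsets are limited to one consonant).
Epenthesis after each stranded consonant: /ŋ/ → /ŋi/, /t/ → /ti/, /h/ → /hi/, /x/ → /xi/.

ʒəŋiθətihixi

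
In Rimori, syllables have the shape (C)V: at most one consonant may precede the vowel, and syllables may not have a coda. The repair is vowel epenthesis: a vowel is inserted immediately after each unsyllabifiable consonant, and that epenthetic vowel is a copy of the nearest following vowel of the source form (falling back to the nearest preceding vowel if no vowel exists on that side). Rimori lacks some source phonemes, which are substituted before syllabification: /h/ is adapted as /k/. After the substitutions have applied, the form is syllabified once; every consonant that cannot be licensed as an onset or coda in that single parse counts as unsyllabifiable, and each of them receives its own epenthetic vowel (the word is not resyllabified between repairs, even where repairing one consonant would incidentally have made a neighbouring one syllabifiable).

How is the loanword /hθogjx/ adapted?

koθogojoxo

Substitution: /h/ → /k/, giving /kθogjx/.
Under (C)V, the unsyllabifiable consonants are /k/, /g/, /j/, /x/ (no codas are permitted; onsets are limited to one consonant).
Inserting the epenthetic vowel yields /k/ → /ko/, /g/ → /go/, /j/ → /jo/, /x/ → /xo/.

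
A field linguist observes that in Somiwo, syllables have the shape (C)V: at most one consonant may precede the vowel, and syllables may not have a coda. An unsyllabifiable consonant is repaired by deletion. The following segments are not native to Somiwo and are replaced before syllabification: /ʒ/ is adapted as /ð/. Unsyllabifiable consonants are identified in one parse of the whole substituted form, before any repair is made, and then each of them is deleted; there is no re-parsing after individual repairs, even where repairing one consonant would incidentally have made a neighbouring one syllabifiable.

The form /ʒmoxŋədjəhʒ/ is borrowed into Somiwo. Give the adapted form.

moŋəjə

Substitution: /ʒ/ → /ð/, giving /ðmoxŋədjəhð/.
Syllabifying with onset maximization leaves /ð/, /x/, /d/, /h/, /ð/ stranded (no codas are permitted; onsets are limited to one consonant).
Deleting the stranded consonants removes /ð/, /x/, /d/, /h/, /ð/.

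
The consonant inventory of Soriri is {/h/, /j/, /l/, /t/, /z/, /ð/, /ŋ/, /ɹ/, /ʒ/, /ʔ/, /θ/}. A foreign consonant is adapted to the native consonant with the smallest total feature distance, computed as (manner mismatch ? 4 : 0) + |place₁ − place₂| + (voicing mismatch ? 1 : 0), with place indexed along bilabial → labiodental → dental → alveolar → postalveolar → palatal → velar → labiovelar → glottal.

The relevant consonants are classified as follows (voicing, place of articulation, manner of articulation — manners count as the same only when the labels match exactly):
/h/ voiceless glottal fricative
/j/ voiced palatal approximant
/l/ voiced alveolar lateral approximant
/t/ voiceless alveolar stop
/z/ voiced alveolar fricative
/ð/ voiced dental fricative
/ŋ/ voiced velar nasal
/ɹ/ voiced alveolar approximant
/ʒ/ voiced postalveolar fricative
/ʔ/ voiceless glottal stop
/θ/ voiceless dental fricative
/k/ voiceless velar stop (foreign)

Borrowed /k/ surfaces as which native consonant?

/ʔ/ is closest: same manner (stop), place distance 2 (velar→glottal), same voicing; total 2. Next closest is /t/ at distance 3.

ʔ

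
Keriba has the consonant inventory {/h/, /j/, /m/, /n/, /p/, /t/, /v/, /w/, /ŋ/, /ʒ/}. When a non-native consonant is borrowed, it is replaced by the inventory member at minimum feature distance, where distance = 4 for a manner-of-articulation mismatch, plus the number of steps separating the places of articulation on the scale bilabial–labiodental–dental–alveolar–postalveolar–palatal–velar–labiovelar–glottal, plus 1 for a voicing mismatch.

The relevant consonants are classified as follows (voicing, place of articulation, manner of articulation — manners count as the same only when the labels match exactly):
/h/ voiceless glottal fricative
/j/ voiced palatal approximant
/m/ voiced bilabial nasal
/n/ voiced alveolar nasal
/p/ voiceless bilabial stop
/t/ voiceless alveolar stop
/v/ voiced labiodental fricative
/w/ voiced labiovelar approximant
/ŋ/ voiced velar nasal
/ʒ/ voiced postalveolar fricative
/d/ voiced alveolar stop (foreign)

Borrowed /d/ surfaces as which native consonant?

t

/t/ is closest: same manner (stop), place distance 0 (alveolar→alveolar), voicing differs (+1); total 1. Next closest is /n/ at distance 4.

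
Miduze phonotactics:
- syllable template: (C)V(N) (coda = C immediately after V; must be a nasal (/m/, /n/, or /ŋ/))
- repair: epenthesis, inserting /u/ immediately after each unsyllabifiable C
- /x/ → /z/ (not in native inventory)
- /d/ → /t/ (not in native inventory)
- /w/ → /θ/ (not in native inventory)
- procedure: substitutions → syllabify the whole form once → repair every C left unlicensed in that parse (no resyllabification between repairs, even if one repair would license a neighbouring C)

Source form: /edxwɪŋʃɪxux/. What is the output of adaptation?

Substitution: /d/ → /t/, /x/ → /z/, /w/ → /θ/, giving /etzθɪŋʃɪzuz/.
Syllabifying with onset maximization leaves /t/, /z/, /z/ stranded (only a nasal (/m/, /n/, or /ŋ/) is licensed in coda position; onsets are limited to one consonant).
Each unlicensed consonant becomes the onset of a new syllable: /t/ → /tu/, /z/ → /zu/, /z/ → /zu/.

etuzuθɪŋʃɪzuzu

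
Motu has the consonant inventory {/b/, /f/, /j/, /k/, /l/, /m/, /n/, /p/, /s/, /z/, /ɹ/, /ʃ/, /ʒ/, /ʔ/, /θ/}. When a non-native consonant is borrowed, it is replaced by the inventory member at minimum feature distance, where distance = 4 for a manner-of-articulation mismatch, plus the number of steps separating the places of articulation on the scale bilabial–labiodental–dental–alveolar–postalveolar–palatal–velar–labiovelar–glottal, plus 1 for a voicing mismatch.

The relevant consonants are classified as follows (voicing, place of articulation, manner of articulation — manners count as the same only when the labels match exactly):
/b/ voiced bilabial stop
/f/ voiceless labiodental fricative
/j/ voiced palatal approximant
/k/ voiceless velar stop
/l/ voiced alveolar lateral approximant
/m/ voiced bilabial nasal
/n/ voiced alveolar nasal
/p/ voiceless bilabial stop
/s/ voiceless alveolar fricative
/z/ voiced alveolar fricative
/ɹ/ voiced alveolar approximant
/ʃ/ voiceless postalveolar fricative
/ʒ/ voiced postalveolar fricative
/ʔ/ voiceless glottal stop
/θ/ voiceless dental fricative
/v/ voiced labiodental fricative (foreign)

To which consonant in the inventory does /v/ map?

/f/ is closest: same manner (fricative), place distance 0 (labiodental→labiodental), voicing differs (+1); total 1. Next closest is /z/ at distance 2.

f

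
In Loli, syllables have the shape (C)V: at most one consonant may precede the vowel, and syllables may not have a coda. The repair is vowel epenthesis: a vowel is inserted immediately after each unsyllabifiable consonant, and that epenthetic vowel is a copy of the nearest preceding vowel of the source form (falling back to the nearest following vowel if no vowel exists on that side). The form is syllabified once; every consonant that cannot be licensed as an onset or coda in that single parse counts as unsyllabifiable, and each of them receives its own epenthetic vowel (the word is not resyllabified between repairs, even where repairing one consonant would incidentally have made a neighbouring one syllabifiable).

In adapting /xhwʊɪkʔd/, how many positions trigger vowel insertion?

The unsyllabifiable consonants are /x/, /h/, /k/, /ʔ/, /d/; each receives one epenthetic vowel.

5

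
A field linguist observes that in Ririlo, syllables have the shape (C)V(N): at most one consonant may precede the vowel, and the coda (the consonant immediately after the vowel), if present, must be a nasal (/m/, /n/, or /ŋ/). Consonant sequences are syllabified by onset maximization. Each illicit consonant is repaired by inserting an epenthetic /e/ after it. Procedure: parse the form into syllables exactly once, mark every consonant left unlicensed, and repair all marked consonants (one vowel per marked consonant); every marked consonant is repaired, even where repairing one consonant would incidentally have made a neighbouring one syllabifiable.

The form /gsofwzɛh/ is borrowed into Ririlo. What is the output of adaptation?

gesofewezɛhe

Under (C)V(N), the unsyllabifiable consonants are /g/, /f/, /w/, /h/ (only a nasal (/m/, /n/, or /ŋ/) is licensed in coda position; onsets are limited to one consonant).
Inserting the epenthetic vowel yields /g/ → /ge/, /f/ → /fe/, /w/ → /we/, /h/ → /he/.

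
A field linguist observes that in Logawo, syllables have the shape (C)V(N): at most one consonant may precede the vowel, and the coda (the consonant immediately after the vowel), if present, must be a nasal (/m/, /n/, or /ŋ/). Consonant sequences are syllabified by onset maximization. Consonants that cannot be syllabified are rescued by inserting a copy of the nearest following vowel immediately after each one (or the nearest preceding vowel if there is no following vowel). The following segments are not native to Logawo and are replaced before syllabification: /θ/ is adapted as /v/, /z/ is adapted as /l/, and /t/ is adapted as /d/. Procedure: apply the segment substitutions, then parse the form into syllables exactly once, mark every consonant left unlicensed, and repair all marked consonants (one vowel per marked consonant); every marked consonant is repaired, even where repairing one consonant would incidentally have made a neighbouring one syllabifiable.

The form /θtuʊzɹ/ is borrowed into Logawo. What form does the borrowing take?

Substitution: /θ/ → /v/, /t/ → /d/, /z/ → /l/, giving /vduʊlɹ/.
Syllabifying with onset maximization leaves /v/, /l/, /ɹ/ stranded (only a nasal (/m/, /n/, or /ŋ/) is licensed in coda position; onsets are limited to one consonant).
Each unlicensed consonant becomes the onset of a new syllable: /v/ → /vu/, /l/ → /lʊ/, /ɹ/ → /ɹʊ/.

vuduʊlʊɹʊ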